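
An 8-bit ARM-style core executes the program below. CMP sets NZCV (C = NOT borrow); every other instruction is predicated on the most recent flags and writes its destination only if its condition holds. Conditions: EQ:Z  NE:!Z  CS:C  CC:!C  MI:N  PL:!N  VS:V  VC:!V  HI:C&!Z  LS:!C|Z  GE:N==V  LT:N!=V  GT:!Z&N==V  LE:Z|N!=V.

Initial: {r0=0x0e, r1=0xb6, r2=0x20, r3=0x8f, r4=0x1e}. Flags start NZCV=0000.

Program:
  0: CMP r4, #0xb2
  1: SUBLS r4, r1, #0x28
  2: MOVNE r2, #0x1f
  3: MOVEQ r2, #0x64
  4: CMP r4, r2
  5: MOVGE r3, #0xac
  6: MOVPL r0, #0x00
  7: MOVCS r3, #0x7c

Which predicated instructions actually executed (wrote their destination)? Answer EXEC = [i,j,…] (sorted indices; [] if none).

[0] flags=0000 → (cmp)
[1] flags=0000 LS?T → r4=0x8e
[2] flags=0000 NE?T → r2=0x1f
[3] flags=0000 EQ?F → skip
[4] flags=0011 → (cmp)
[5] flags=0011 GE?F → skip
[6] flags=0011 PL?T → r0=0x00
[7] flags=0011 CS?T → r3=0x7c

EXEC = [1,2,6,7]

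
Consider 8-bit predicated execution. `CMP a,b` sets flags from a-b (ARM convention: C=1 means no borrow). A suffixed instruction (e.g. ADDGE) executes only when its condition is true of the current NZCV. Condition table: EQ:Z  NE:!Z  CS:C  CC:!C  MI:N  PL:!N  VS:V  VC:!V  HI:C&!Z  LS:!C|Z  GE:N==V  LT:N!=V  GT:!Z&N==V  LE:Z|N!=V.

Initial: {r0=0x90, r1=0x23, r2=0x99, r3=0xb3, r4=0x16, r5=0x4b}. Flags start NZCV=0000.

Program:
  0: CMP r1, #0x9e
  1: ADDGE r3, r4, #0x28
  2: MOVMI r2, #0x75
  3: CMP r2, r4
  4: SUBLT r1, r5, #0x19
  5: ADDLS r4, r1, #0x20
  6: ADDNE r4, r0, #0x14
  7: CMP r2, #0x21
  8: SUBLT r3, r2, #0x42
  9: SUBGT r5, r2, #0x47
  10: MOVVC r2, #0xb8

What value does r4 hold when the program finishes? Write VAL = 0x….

[0] flags=1001 → (cmp)
[1] flags=1001 GE?T → r3=0x3e
[2] flags=1001 MI?T → r2=0x75
[3] flags=0010 → (cmp)
[4] flags=0010 LT?F → skip
[5] flags=0010 LS?F → skip
[6] flags=0010 NE?T → r4=0xa4
[7] flags=0010 → (cmp)
[8] flags=0010 LT?F → skip
[9] flags=0010 GT?T → r5=0x2e
[10] flags=0010 VC?T → r2=0xb8

VAL = 0xa4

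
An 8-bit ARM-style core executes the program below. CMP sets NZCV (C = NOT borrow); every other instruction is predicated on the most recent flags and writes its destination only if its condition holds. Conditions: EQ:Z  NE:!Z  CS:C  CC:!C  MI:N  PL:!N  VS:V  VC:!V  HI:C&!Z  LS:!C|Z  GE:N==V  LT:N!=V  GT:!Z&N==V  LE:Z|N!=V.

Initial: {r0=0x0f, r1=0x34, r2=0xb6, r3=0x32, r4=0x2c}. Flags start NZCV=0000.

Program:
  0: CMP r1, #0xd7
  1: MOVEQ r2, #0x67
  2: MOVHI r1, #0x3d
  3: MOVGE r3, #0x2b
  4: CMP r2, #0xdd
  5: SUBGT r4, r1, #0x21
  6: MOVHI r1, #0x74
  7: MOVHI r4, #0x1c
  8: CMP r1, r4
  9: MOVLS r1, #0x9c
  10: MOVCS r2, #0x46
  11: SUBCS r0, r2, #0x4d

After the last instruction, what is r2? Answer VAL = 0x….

VAL = 0x46

0: ✓ CMP  NZCV=0000
1: · MOVEQ
2: · MOVHI
3: ✓ MOVGE  r3←0x2b
4: ✓ CMP  NZCV=1000
5: · SUBGT
6: · MOVHI
7: · MOVHI
8: ✓ CMP  NZCV=0010
9: · MOVLS
10: ✓ MOVCS  r2←0x46
11: ✓ SUBCS  r0←0xf9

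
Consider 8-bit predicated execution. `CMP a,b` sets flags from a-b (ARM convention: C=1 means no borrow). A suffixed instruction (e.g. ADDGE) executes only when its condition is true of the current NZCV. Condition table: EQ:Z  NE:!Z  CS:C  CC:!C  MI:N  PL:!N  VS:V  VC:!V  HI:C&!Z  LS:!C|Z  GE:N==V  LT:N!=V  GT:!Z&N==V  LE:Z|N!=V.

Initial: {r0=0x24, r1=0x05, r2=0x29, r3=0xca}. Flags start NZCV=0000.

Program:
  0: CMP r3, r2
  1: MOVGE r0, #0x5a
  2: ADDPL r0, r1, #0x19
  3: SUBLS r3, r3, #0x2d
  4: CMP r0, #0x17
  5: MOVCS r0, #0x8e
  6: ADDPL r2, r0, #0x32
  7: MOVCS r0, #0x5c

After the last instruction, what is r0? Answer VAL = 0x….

[0] flags=1010 → (cmp)
[1] flags=1010 GE?F → skip
[2] flags=1010 PL?F → skip
[3] flags=1010 LS?F → skip
[4] flags=0010 → (cmp)
[5] flags=0010 CS?T → r0=0x8e
[6] flags=0010 PL?T → r2=0xc0
[7] flags=0010 CS?T → r0=0x5c

VAL = 0x5c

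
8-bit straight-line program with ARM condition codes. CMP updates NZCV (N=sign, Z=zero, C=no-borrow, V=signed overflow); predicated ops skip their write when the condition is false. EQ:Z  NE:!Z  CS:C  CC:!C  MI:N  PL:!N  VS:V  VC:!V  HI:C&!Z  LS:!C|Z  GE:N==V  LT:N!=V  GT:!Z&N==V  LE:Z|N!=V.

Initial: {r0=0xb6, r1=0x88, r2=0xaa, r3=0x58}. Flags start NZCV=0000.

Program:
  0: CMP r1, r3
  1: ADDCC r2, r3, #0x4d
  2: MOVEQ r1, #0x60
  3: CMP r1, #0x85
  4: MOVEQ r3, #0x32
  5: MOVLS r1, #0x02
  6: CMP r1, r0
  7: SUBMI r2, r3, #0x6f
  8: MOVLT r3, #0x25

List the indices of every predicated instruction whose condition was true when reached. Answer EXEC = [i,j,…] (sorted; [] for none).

EXEC = [7,8]

0: ✓ CMP  NZCV=0011
1: · ADDCC
2: · MOVEQ
3: ✓ CMP  NZCV=0010
4: · MOVEQ
5: · MOVLS
6: ✓ CMP  NZCV=1000
7: ✓ SUBMI  r2←0xe9
8: ✓ MOVLT  r3←0x25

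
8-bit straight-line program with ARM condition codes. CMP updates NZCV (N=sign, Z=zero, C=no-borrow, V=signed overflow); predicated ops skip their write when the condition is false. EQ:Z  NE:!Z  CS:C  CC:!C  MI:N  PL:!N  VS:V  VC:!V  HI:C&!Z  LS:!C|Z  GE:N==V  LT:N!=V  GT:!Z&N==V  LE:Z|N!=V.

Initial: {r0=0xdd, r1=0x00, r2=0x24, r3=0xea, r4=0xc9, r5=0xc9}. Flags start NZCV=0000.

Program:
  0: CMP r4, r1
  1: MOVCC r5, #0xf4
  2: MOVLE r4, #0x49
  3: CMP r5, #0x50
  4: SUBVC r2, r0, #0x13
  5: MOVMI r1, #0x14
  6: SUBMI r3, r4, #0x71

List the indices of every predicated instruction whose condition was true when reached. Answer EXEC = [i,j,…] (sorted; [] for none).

[0] flags=1010 → (cmp)
[1] flags=1010 CC?F → skip
[2] flags=1010 LE?T → r4=0x49
[3] flags=0011 → (cmp)
[4] flags=0011 VC?F → skip
[5] flags=0011 MI?F → skip
[6] flags=0011 MI?F → skip

EXEC = [2]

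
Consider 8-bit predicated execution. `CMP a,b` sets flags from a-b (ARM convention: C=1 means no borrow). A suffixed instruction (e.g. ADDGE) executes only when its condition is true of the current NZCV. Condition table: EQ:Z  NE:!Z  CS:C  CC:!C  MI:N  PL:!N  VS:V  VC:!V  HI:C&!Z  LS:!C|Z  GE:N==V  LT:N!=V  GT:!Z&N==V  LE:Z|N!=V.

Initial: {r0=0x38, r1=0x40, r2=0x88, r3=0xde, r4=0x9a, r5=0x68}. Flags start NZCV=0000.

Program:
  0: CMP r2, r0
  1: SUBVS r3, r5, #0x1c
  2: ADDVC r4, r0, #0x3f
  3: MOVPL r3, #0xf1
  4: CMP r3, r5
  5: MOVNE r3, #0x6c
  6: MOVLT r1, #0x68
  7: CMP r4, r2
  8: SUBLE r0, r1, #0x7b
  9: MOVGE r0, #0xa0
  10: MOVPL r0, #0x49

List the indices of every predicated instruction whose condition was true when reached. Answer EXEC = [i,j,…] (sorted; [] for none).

0: ✓ CMP  NZCV=0011
1: ✓ SUBVS  r3←0x4c
2: · ADDVC
3: ✓ MOVPL  r3←0xf1
4: ✓ CMP  NZCV=1010
5: ✓ MOVNE  r3←0x6c
6: ✓ MOVLT  r1←0x68
7: ✓ CMP  NZCV=0010
8: · SUBLE
9: ✓ MOVGE  r0←0xa0
10: ✓ MOVPL  r0←0x49

EXEC = [1,3,5,6,9,10]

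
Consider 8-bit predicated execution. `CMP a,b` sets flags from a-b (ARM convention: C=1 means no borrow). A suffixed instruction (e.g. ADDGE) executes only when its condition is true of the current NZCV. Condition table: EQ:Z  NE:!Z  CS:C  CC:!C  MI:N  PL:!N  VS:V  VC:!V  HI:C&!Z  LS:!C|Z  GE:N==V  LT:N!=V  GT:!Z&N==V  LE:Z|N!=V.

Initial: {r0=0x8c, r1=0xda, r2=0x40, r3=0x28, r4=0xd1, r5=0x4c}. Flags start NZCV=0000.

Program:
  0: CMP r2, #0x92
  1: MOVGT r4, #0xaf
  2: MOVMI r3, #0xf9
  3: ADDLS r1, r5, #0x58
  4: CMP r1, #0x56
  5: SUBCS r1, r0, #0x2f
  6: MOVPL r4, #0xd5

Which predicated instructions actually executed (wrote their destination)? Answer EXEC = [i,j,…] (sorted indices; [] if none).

0: ✓ CMP  NZCV=1001
1: ✓ MOVGT  r4←0xaf
2: ✓ MOVMI  r3←0xf9
3: ✓ ADDLS  r1←0xa4
4: ✓ CMP  NZCV=0011
5: ✓ SUBCS  r1←0x5d
6: ✓ MOVPL  r4←0xd5

EXEC = [1,2,3,5,6]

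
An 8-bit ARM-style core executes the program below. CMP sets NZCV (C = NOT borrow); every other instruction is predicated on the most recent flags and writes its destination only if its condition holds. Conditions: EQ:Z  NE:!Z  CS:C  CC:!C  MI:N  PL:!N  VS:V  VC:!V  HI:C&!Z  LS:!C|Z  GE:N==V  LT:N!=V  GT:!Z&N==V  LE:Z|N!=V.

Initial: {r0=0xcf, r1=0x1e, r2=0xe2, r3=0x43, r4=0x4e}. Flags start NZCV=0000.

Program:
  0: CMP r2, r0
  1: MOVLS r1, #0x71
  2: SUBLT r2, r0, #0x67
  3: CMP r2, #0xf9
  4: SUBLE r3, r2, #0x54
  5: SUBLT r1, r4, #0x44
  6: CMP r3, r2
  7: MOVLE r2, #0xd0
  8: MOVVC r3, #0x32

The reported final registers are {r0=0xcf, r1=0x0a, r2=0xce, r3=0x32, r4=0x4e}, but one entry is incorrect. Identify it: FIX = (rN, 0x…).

FIX = (r2, 0xd0)

[0] flags=0010 → (cmp)
[1] flags=0010 LS?F → skip
[2] flags=0010 LT?F → skip
[3] flags=1000 → (cmp)
[4] flags=1000 LE?T → r3=0x8e
[5] flags=1000 LT?T → r1=0x0a
[6] flags=1000 → (cmp)
[7] flags=1000 LE?T → r2=0xd0
[8] flags=1000 VC?T → r3=0x32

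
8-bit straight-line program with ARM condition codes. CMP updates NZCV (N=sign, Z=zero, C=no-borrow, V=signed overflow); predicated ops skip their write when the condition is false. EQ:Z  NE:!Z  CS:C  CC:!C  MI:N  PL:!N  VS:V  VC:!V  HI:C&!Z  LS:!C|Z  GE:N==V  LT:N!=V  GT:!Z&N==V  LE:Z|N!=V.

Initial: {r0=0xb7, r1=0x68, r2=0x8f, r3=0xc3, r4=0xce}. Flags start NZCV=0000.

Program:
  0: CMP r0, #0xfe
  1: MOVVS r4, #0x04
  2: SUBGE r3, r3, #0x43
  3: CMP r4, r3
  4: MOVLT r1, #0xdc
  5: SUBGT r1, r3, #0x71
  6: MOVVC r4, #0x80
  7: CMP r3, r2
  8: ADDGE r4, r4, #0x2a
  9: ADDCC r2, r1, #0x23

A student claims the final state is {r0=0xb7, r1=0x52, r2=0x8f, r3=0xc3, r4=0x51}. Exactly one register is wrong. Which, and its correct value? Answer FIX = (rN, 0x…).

FIX = (r4, 0xaa)

[0] flags=1000 → (cmp)
[1] flags=1000 VS?F → skip
[2] flags=1000 GE?F → skip
[3] flags=0010 → (cmp)
[4] flags=0010 LT?F → skip
[5] flags=0010 GT?T → r1=0x52
[6] flags=0010 VC?T → r4=0x80
[7] flags=0010 → (cmp)
[8] flags=0010 GE?T → r4=0xaa
[9] flags=0010 CC?F → skip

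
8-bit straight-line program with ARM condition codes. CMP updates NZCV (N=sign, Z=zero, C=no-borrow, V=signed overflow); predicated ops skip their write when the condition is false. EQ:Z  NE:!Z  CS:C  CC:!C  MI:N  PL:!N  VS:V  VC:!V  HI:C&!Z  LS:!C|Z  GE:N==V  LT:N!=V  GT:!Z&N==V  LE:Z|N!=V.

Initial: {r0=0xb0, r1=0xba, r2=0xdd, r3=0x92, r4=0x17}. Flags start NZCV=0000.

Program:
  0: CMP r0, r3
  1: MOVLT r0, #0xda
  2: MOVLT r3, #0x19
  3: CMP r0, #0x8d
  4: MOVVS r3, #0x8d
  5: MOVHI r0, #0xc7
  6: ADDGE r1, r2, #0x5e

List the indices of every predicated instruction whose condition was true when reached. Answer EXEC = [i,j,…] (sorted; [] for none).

EXEC = [5,6]

[0] flags=0010 → (cmp)
[1] flags=0010 LT?F → skip
[2] flags=0010 LT?F → skip
[3] flags=0010 → (cmp)
[4] flags=0010 VS?F → skip
[5] flags=0010 HI?T → r0=0xc7
[6] flags=0010 GE?T → r1=0x3b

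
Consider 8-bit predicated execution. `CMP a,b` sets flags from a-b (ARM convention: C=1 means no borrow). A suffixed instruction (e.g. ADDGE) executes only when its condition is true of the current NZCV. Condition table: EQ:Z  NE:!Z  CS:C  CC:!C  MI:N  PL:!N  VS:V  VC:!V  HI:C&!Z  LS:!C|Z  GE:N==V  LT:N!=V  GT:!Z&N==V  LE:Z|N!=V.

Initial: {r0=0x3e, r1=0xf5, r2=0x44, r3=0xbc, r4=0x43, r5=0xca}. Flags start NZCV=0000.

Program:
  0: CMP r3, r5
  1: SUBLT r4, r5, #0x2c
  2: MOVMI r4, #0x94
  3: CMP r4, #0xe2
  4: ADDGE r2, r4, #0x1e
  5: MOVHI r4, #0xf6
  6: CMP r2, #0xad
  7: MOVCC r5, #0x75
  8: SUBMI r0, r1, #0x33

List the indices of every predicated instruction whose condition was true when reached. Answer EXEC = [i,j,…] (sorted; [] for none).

0: ✓ CMP  NZCV=1000
1: ✓ SUBLT  r4←0x9e
2: ✓ MOVMI  r4←0x94
3: ✓ CMP  NZCV=1000
4: · ADDGE
5: · MOVHI
6: ✓ CMP  NZCV=1001
7: ✓ MOVCC  r5←0x75
8: ✓ SUBMI  r0←0xc2

EXEC = [1,2,7,8]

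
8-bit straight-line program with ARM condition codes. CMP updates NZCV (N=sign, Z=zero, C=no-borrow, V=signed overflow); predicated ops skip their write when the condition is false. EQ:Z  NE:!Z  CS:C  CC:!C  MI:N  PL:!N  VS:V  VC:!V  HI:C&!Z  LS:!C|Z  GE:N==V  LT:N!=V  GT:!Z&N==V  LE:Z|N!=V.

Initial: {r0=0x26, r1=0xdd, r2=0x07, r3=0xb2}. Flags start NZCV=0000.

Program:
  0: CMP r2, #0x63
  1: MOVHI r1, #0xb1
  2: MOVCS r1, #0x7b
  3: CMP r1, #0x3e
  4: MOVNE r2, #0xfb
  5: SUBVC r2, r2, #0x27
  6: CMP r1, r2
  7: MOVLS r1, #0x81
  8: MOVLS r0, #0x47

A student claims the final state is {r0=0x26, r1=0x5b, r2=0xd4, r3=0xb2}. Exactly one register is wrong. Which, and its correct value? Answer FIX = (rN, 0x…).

FIX = (r1, 0xdd)

0: ✓ CMP  NZCV=1000
1: · MOVHI
2: · MOVCS
3: ✓ CMP  NZCV=1010
4: ✓ MOVNE  r2←0xfb
5: ✓ SUBVC  r2←0xd4
6: ✓ CMP  NZCV=0010
7: · MOVLS
8: · MOVLS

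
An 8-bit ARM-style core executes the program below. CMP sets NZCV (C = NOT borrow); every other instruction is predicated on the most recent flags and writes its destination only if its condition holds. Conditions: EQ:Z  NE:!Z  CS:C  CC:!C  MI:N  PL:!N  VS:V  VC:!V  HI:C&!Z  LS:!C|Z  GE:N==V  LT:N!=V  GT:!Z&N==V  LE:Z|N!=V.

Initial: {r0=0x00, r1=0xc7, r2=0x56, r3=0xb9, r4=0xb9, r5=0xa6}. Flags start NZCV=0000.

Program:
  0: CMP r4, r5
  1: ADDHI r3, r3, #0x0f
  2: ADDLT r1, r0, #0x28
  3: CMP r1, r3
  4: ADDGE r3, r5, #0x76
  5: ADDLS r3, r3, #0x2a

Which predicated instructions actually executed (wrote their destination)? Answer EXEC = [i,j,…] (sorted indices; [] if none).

EXEC = [1,5]

0: ✓ CMP  NZCV=0010
1: ✓ ADDHI  r3←0xc8
2: · ADDLT
3: ✓ CMP  NZCV=1000
4: · ADDGE
5: ✓ ADDLS  r3←0xf2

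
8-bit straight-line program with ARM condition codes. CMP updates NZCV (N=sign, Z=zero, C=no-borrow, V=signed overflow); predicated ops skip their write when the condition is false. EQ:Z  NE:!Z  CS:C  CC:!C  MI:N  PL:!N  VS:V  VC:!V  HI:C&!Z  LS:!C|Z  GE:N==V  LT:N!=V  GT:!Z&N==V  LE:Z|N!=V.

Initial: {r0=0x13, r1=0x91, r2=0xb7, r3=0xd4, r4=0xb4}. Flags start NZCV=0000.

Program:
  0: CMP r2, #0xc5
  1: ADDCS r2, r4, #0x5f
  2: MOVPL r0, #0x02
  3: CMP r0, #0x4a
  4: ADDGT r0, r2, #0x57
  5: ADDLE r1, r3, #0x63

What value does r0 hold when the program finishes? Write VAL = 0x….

0: ✓ CMP  NZCV=1000
1: · ADDCS
2: · MOVPL
3: ✓ CMP  NZCV=1000
4: · ADDGT
5: ✓ ADDLE  r1←0x37

VAL = 0x13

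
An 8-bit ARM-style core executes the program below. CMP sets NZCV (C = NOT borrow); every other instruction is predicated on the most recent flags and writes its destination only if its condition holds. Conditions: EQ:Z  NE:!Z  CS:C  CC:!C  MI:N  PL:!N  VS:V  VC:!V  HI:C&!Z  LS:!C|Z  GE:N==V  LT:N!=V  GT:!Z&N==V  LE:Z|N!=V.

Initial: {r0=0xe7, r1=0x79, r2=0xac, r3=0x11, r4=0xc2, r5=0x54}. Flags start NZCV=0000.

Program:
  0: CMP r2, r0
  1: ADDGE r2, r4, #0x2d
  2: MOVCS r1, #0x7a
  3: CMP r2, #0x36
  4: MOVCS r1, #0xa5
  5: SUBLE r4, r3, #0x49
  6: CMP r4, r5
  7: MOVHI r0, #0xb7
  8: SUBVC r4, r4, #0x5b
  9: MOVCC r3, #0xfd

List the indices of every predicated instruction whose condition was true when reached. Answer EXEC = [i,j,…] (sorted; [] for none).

EXEC = [4,5,7]

[0] flags=1000 → (cmp)
[1] flags=1000 GE?F → skip
[2] flags=1000 CS?F → skip
[3] flags=0011 → (cmp)
[4] flags=0011 CS?T → r1=0xa5
[5] flags=0011 LE?T → r4=0xc8
[6] flags=0011 → (cmp)
[7] flags=0011 HI?T → r0=0xb7
[8] flags=0011 VC?F → skip
[9] flags=0011 CC?F → skip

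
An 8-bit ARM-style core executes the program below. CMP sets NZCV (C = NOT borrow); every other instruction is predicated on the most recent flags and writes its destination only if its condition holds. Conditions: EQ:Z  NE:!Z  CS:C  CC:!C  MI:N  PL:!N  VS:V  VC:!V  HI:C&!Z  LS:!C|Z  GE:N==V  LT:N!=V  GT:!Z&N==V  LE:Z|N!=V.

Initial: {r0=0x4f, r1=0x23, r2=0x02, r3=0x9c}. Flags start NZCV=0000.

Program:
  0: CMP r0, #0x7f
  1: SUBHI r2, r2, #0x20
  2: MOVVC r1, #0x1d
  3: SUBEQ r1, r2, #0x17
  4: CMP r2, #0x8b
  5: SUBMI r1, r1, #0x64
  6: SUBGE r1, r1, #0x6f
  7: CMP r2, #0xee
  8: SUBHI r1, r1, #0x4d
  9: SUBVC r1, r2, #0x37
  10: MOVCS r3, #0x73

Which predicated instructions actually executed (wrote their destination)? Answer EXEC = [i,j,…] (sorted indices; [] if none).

EXEC = [2,6,9]

[0] flags=1000 → (cmp)
[1] flags=1000 HI?F → skip
[2] flags=1000 VC?T → r1=0x1d
[3] flags=1000 EQ?F → skip
[4] flags=0000 → (cmp)
[5] flags=0000 MI?F → skip
[6] flags=0000 GE?T → r1=0xae
[7] flags=0000 → (cmp)
[8] flags=0000 HI?F → skip
[9] flags=0000 VC?T → r1=0xcb
[10] flags=0000 CS?F → skip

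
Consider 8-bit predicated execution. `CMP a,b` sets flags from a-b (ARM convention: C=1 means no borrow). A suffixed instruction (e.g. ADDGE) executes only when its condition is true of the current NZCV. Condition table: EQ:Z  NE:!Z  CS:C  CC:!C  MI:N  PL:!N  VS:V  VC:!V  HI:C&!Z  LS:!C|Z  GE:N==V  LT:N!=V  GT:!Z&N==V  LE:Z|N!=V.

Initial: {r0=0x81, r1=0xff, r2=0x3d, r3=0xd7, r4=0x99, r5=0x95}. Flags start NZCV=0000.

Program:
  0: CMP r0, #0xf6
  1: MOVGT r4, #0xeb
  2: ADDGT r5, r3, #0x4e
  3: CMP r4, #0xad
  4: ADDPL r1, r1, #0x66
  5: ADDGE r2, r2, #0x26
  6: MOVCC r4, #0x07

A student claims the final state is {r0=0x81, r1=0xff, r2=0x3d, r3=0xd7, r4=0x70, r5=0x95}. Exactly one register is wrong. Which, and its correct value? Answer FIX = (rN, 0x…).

[0] flags=1000 → (cmp)
[1] flags=1000 GT?F → skip
[2] flags=1000 GT?F → skip
[3] flags=1000 → (cmp)
[4] flags=1000 PL?F → skip
[5] flags=1000 GE?F → skip
[6] flags=1000 CC?T → r4=0x07

FIX = (r4, 0x07)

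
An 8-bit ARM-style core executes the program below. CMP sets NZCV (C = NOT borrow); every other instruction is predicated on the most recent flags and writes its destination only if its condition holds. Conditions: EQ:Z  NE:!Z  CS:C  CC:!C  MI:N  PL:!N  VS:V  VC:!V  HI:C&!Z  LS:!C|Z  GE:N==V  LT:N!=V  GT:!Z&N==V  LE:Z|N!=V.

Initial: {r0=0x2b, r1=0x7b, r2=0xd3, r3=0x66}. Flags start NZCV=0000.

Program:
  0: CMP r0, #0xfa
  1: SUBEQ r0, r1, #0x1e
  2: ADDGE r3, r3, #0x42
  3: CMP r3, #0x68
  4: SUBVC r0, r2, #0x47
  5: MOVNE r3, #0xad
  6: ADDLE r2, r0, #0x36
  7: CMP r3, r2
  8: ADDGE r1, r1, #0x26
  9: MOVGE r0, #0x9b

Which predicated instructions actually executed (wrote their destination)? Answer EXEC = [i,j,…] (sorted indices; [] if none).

0: ✓ CMP  NZCV=0000
1: · SUBEQ
2: ✓ ADDGE  r3←0xa8
3: ✓ CMP  NZCV=0011
4: · SUBVC
5: ✓ MOVNE  r3←0xad
6: ✓ ADDLE  r2←0x61
7: ✓ CMP  NZCV=0011
8: · ADDGE
9: · MOVGE

EXEC = [2,5,6]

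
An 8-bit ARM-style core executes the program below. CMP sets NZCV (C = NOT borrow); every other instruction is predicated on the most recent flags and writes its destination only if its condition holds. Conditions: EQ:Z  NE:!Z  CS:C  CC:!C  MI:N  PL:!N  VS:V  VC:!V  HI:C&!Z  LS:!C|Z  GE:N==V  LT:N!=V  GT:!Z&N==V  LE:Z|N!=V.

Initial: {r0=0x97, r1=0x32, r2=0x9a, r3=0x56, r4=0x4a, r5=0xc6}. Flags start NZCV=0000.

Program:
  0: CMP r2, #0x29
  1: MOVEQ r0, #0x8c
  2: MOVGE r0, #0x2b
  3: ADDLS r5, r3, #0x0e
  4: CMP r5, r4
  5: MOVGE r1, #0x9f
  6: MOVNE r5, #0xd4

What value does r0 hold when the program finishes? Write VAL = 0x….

[0] flags=0011 → (cmp)
[1] flags=0011 EQ?F → skip
[2] flags=0011 GE?F → skip
[3] flags=0011 LS?F → skip
[4] flags=0011 → (cmp)
[5] flags=0011 GE?F → skip
[6] flags=0011 NE?T → r5=0xd4

VAL = 0x97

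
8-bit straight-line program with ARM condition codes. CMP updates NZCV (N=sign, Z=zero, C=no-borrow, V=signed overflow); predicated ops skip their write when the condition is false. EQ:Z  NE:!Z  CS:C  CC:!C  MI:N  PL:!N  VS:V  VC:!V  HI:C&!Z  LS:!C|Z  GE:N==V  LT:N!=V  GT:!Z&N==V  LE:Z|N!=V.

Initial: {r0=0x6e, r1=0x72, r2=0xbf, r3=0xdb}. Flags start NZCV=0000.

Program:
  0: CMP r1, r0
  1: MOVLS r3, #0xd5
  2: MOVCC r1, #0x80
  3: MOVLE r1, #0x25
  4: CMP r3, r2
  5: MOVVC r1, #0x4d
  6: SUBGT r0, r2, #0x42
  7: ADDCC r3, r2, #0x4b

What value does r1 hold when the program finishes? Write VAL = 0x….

0: ✓ CMP  NZCV=0010
1: · MOVLS
2: · MOVCC
3: · MOVLE
4: ✓ CMP  NZCV=0010
5: ✓ MOVVC  r1←0x4d
6: ✓ SUBGT  r0←0x7d
7: · ADDCC

VAL = 0x4d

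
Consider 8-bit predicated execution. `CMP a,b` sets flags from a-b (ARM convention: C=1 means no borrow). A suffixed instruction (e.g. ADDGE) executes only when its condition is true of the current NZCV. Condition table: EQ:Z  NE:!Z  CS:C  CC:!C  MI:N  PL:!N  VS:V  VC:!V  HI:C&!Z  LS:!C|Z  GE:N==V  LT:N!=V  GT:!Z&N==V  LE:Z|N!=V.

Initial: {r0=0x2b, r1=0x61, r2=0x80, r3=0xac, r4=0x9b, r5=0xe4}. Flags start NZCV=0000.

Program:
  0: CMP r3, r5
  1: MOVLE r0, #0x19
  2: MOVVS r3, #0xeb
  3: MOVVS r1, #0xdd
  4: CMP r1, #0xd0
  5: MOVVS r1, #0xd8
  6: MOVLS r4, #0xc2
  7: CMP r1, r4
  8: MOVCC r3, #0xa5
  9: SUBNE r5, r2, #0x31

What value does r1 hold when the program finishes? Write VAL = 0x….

VAL = 0xd8

0: ✓ CMP  NZCV=1000
1: ✓ MOVLE  r0←0x19
2: · MOVVS
3: · MOVVS
4: ✓ CMP  NZCV=1001
5: ✓ MOVVS  r1←0xd8
6: ✓ MOVLS  r4←0xc2
7: ✓ CMP  NZCV=0010
8: · MOVCC
9: ✓ SUBNE  r5←0x4f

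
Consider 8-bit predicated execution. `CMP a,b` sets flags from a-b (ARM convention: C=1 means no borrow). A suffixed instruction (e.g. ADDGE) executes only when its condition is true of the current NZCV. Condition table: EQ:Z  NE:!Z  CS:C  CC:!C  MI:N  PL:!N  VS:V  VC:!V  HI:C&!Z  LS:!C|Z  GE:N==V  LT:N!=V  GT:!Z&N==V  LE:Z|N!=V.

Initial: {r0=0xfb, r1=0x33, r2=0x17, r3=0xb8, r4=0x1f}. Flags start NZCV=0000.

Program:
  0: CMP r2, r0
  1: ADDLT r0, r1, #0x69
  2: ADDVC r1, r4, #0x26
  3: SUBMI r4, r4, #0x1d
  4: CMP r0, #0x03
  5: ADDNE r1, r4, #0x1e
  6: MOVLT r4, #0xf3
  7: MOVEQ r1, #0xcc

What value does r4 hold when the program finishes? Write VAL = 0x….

[0] flags=0000 → (cmp)
[1] flags=0000 LT?F → skip
[2] flags=0000 VC?T → r1=0x45
[3] flags=0000 MI?F → skip
[4] flags=1010 → (cmp)
[5] flags=1010 NE?T → r1=0x3d
[6] flags=1010 LT?T → r4=0xf3
[7] flags=1010 EQ?F → skip

VAL = 0xf3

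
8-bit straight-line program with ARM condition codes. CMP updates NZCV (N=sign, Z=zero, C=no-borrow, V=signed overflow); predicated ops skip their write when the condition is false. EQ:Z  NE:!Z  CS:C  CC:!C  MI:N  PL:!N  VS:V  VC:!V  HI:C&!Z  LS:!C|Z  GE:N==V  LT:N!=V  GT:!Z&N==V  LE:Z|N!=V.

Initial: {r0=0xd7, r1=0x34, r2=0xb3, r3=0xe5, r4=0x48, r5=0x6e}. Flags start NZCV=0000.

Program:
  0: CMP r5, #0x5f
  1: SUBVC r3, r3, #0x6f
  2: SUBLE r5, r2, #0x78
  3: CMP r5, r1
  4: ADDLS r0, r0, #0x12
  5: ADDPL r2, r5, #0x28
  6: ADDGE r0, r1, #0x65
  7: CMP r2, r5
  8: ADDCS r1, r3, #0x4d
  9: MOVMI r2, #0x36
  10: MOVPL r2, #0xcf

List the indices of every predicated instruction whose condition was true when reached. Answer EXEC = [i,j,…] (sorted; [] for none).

0: ✓ CMP  NZCV=0010
1: ✓ SUBVC  r3←0x76
2: · SUBLE
3: ✓ CMP  NZCV=0010
4: · ADDLS
5: ✓ ADDPL  r2←0x96
6: ✓ ADDGE  r0←0x99
7: ✓ CMP  NZCV=0011
8: ✓ ADDCS  r1←0xc3
9: · MOVMI
10: ✓ MOVPL  r2←0xcf

EXEC = [1,5,6,8,10]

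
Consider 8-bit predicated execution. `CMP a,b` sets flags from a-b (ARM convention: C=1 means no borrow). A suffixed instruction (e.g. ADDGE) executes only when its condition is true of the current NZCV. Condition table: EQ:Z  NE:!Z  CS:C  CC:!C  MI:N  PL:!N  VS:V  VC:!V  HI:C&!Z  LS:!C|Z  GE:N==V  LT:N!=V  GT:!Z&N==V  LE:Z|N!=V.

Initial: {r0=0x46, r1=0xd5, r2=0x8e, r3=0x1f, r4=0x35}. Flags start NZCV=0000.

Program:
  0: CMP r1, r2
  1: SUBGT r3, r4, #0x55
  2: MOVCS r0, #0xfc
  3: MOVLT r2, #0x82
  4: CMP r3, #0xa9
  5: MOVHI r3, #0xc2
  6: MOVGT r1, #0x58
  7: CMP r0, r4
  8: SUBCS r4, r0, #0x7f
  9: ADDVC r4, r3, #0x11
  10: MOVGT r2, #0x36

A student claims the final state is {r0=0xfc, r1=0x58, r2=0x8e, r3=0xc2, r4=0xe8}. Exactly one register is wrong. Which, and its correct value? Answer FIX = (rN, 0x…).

FIX = (r4, 0xd3)

[0] flags=0010 → (cmp)
[1] flags=0010 GT?T → r3=0xe0
[2] flags=0010 CS?T → r0=0xfc
[3] flags=0010 LT?F → skip
[4] flags=0010 → (cmp)
[5] flags=0010 HI?T → r3=0xc2
[6] flags=0010 GT?T → r1=0x58
[7] flags=1010 → (cmp)
[8] flags=1010 CS?T → r4=0x7d
[9] flags=1010 VC?T → r4=0xd3
[10] flags=1010 GT?F → skip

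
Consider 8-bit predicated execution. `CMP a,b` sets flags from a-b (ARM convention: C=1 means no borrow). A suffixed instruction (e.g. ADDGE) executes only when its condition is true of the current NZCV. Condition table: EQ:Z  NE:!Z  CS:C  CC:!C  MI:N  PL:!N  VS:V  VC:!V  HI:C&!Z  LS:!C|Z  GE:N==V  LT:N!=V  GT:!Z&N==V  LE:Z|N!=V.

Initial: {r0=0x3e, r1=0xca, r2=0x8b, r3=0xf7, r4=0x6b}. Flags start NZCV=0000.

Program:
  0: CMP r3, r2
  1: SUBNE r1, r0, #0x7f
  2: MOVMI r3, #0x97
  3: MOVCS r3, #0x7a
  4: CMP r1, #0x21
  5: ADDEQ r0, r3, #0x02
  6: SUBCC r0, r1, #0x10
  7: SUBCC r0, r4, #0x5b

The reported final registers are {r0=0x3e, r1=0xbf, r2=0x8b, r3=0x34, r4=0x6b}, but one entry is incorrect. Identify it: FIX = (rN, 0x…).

FIX = (r3, 0x7a)

[0] flags=0010 → (cmp)
[1] flags=0010 NE?T → r1=0xbf
[2] flags=0010 MI?F → skip
[3] flags=0010 CS?T → r3=0x7a
[4] flags=1010 → (cmp)
[5] flags=1010 EQ?F → skip
[6] flags=1010 CC?F → skip
[7] flags=1010 CC?F → skip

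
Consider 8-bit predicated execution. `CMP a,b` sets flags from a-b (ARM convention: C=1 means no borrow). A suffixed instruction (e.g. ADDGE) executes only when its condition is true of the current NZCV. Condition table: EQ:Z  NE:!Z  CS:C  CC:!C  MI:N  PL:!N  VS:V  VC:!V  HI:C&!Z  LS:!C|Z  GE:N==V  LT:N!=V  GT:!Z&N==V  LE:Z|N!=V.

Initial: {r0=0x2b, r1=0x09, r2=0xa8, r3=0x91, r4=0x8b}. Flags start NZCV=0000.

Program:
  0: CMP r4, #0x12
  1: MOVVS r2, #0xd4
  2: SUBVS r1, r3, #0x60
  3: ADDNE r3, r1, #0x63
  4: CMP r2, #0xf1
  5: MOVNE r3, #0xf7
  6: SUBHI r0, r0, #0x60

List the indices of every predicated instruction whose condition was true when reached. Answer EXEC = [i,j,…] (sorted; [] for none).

[0] flags=0011 → (cmp)
[1] flags=0011 VS?T → r2=0xd4
[2] flags=0011 VS?T → r1=0x31
[3] flags=0011 NE?T → r3=0x94
[4] flags=1000 → (cmp)
[5] flags=1000 NE?T → r3=0xf7
[6] flags=1000 HI?F → skip

EXEC = [1,2,3,5]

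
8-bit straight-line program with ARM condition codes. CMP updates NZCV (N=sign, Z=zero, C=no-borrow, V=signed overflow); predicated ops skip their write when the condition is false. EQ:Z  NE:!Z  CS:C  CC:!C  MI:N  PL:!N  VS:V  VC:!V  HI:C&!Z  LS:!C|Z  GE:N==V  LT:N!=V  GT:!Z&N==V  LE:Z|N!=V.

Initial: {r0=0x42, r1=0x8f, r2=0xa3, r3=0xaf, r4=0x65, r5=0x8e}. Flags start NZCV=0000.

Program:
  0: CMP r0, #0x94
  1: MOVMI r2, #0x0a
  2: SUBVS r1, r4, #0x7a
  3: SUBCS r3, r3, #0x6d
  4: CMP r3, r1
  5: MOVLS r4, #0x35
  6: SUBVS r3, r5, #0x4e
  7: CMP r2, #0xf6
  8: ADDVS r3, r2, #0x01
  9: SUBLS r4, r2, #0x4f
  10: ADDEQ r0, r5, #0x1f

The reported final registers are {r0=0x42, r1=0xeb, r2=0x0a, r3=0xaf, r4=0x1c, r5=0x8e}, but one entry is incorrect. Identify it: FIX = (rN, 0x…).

[0] flags=1001 → (cmp)
[1] flags=1001 MI?T → r2=0x0a
[2] flags=1001 VS?T → r1=0xeb
[3] flags=1001 CS?F → skip
[4] flags=1000 → (cmp)
[5] flags=1000 LS?T → r4=0x35
[6] flags=1000 VS?F → skip
[7] flags=0000 → (cmp)
[8] flags=0000 VS?F → skip
[9] flags=0000 LS?T → r4=0xbb
[10] flags=0000 EQ?F → skip

FIX = (r4, 0xbb)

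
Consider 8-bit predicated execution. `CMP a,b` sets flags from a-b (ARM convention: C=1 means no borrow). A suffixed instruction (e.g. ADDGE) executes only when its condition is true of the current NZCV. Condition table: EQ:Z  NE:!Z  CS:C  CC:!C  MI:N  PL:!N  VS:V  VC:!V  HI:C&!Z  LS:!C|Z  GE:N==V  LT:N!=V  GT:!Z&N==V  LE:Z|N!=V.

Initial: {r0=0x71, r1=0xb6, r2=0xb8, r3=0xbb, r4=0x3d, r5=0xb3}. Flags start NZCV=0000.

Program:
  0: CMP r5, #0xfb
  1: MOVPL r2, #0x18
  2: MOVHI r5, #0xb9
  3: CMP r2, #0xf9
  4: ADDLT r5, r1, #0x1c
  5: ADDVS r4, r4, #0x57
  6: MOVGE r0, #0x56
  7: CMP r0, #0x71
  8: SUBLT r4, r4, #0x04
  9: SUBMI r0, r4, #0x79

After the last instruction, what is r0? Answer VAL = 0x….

VAL = 0x71

[0] flags=1000 → (cmp)
[1] flags=1000 PL?F → skip
[2] flags=1000 HI?F → skip
[3] flags=1000 → (cmp)
[4] flags=1000 LT?T → r5=0xd2
[5] flags=1000 VS?F → skip
[6] flags=1000 GE?F → skip
[7] flags=0110 → (cmp)
[8] flags=0110 LT?F → skip
[9] flags=0110 MI?F → skip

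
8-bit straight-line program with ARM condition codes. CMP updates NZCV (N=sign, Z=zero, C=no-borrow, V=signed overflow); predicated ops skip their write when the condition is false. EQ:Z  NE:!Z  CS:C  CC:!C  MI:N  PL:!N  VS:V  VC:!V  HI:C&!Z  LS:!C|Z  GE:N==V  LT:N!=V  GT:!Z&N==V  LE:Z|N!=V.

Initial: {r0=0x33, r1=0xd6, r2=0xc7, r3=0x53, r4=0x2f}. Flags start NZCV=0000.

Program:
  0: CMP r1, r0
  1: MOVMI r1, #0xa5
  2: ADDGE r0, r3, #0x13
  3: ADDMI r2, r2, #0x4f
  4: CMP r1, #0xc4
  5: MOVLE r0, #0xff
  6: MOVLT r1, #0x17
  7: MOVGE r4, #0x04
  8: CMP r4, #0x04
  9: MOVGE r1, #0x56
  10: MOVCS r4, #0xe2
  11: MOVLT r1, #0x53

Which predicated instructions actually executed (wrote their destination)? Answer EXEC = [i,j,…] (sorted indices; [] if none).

[0] flags=1010 → (cmp)
[1] flags=1010 MI?T → r1=0xa5
[2] flags=1010 GE?F → skip
[3] flags=1010 MI?T → r2=0x16
[4] flags=1000 → (cmp)
[5] flags=1000 LE?T → r0=0xff
[6] flags=1000 LT?T → r1=0x17
[7] flags=1000 GE?F → skip
[8] flags=0010 → (cmp)
[9] flags=0010 GE?T → r1=0x56
[10] flags=0010 CS?T → r4=0xe2
[11] flags=0010 LT?F → skip

EXEC = [1,3,5,6,9,10]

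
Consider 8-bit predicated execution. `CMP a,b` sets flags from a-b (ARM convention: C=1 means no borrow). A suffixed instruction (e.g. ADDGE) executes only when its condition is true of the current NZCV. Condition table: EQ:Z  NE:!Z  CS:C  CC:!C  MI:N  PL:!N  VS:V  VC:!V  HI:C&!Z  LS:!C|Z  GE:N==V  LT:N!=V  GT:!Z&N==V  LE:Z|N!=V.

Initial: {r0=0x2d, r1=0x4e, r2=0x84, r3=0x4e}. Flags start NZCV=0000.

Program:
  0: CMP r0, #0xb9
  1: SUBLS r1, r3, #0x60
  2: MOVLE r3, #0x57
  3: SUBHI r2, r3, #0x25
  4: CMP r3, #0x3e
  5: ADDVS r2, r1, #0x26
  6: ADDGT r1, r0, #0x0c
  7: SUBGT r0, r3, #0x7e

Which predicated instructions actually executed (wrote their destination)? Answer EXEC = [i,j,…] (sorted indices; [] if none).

0: ✓ CMP  NZCV=0000
1: ✓ SUBLS  r1←0xee
2: · MOVLE
3: · SUBHI
4: ✓ CMP  NZCV=0010
5: · ADDVS
6: ✓ ADDGT  r1←0x39
7: ✓ SUBGT  r0←0xd0

EXEC = [1,6,7]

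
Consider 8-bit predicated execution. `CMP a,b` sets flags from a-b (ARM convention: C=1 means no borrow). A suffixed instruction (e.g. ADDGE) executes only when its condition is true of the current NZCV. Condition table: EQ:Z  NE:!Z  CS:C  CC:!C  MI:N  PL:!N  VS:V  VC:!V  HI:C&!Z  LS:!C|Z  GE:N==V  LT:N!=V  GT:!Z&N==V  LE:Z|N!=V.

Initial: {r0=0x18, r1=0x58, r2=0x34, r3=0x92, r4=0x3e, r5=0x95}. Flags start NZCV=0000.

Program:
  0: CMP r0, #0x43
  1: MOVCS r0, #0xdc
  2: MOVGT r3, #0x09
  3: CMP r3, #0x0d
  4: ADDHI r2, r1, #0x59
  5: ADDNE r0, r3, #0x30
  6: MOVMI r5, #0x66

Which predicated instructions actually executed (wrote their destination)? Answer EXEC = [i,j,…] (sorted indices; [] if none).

EXEC = [4,5,6]

0: ✓ CMP  NZCV=1000
1: · MOVCS
2: · MOVGT
3: ✓ CMP  NZCV=1010
4: ✓ ADDHI  r2←0xb1
5: ✓ ADDNE  r0←0xc2
6: ✓ MOVMI  r5←0x66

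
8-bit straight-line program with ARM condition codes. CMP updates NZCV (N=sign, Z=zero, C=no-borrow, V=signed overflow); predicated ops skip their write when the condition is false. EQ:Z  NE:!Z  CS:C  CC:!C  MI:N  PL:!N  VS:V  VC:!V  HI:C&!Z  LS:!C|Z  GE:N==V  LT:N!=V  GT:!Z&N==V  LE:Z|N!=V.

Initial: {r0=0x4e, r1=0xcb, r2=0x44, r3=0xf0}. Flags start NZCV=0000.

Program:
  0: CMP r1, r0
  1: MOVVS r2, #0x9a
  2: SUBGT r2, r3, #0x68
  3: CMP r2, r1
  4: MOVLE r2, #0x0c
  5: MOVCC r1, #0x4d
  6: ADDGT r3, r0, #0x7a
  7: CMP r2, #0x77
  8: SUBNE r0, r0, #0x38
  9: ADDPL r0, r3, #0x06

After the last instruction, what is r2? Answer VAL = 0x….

VAL = 0x0c

0: ✓ CMP  NZCV=0011
1: ✓ MOVVS  r2←0x9a
2: · SUBGT
3: ✓ CMP  NZCV=1000
4: ✓ MOVLE  r2←0x0c
5: ✓ MOVCC  r1←0x4d
6: · ADDGT
7: ✓ CMP  NZCV=1000
8: ✓ SUBNE  r0←0x16
9: · ADDPL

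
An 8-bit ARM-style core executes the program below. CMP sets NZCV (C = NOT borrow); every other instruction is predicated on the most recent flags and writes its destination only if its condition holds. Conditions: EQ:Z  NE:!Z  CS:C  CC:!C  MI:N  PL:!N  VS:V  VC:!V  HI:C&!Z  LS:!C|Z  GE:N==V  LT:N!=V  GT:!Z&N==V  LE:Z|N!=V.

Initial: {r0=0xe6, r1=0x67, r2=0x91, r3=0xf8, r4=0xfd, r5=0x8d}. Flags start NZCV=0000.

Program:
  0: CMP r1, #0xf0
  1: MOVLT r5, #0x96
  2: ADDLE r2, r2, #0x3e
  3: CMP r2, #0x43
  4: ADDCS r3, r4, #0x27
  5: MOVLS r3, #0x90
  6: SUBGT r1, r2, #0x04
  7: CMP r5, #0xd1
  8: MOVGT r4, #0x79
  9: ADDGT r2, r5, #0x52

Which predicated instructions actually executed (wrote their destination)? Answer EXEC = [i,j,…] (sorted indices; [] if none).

[0] flags=0000 → (cmp)
[1] flags=0000 LT?F → skip
[2] flags=0000 LE?F → skip
[3] flags=0011 → (cmp)
[4] flags=0011 CS?T → r3=0x24
[5] flags=0011 LS?F → skip
[6] flags=0011 GT?F → skip
[7] flags=1000 → (cmp)
[8] flags=1000 GT?F → skip
[9] flags=1000 GT?F → skip

EXEC = [4]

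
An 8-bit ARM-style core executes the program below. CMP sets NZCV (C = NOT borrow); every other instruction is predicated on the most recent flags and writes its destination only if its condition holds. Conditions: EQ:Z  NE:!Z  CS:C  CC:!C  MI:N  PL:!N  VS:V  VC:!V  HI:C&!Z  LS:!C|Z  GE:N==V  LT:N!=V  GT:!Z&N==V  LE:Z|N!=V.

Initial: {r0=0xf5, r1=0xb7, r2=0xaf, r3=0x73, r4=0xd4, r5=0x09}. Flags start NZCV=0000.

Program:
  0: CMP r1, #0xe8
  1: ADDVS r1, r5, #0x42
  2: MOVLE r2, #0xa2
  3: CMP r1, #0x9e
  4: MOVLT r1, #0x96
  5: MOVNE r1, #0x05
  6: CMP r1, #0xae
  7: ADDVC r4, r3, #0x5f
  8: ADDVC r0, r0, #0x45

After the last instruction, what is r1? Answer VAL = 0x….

0: ✓ CMP  NZCV=1000
1: · ADDVS
2: ✓ MOVLE  r2←0xa2
3: ✓ CMP  NZCV=0010
4: · MOVLT
5: ✓ MOVNE  r1←0x05
6: ✓ CMP  NZCV=0000
7: ✓ ADDVC  r4←0xd2
8: ✓ ADDVC  r0←0x3a

VAL = 0x05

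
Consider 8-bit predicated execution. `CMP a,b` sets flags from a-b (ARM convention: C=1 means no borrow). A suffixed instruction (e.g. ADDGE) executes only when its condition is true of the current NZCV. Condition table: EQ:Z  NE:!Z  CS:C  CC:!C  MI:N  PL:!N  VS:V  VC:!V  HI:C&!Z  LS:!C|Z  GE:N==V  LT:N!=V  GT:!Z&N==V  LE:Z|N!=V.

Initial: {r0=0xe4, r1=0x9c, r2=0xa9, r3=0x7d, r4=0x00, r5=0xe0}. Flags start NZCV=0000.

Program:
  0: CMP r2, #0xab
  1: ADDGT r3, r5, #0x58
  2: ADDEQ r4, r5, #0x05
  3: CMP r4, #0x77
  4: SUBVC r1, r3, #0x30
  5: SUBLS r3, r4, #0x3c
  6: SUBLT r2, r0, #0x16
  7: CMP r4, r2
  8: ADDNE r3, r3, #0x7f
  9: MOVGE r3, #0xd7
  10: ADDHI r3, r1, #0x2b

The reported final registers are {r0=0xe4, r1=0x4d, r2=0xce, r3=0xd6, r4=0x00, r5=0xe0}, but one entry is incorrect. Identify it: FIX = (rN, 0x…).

FIX = (r3, 0xd7)

[0] flags=1000 → (cmp)
[1] flags=1000 GT?F → skip
[2] flags=1000 EQ?F → skip
[3] flags=1000 → (cmp)
[4] flags=1000 VC?T → r1=0x4d
[5] flags=1000 LS?T → r3=0xc4
[6] flags=1000 LT?T → r2=0xce
[7] flags=0000 → (cmp)
[8] flags=0000 NE?T → r3=0x43
[9] flags=0000 GE?T → r3=0xd7
[10] flags=0000 HI?F → skip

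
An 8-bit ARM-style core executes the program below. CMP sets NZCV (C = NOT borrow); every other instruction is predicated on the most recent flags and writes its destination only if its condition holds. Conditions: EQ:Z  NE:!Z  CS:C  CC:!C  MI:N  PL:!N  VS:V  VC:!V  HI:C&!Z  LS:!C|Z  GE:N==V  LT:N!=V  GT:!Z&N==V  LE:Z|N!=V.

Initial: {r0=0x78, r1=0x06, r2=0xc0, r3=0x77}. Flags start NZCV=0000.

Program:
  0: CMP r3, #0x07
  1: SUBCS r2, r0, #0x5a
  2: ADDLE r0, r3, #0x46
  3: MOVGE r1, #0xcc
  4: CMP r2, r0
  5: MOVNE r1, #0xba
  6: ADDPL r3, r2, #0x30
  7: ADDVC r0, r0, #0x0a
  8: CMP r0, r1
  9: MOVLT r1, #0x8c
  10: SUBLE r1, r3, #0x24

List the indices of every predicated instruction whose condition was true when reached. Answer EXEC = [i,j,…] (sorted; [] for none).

EXEC = [1,3,5,7,9,10]

0: ✓ CMP  NZCV=0010
1: ✓ SUBCS  r2←0x1e
2: · ADDLE
3: ✓ MOVGE  r1←0xcc
4: ✓ CMP  NZCV=1000
5: ✓ MOVNE  r1←0xba
6: · ADDPL
7: ✓ ADDVC  r0←0x82
8: ✓ CMP  NZCV=1000
9: ✓ MOVLT  r1←0x8c
10: ✓ SUBLE  r1←0x53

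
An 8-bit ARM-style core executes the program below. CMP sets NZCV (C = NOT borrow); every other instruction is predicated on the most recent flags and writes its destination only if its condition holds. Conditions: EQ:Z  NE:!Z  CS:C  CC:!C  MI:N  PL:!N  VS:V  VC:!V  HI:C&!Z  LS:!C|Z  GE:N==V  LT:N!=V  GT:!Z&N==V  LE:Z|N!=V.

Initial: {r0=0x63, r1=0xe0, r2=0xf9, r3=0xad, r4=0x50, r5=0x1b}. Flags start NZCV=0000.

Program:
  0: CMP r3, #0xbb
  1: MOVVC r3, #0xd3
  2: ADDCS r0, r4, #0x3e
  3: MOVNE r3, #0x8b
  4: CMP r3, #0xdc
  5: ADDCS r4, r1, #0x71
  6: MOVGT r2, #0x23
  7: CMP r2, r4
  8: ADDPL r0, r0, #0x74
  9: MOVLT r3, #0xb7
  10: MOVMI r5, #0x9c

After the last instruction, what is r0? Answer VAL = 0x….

[0] flags=1000 → (cmp)
[1] flags=1000 VC?T → r3=0xd3
[2] flags=1000 CS?F → skip
[3] flags=1000 NE?T → r3=0x8b
[4] flags=1000 → (cmp)
[5] flags=1000 CS?F → skip
[6] flags=1000 GT?F → skip
[7] flags=1010 → (cmp)
[8] flags=1010 PL?F → skip
[9] flags=1010 LT?T → r3=0xb7
[10] flags=1010 MI?T → r5=0x9c

VAL = 0x63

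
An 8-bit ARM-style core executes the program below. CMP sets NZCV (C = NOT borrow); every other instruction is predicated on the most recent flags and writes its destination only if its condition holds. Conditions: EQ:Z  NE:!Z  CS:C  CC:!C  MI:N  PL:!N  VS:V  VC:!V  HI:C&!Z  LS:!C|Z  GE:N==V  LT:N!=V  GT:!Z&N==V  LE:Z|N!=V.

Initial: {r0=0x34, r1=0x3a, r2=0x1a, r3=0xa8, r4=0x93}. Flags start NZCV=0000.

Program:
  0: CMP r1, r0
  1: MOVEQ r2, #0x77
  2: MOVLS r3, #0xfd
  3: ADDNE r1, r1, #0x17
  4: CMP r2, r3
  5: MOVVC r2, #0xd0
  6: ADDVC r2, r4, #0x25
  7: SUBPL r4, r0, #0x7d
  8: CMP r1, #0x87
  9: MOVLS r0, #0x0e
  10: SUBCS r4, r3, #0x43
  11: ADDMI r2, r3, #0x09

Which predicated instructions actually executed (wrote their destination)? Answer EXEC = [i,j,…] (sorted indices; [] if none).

EXEC = [3,5,6,7,9,11]

[0] flags=0010 → (cmp)
[1] flags=0010 EQ?F → skip
[2] flags=0010 LS?F → skip
[3] flags=0010 NE?T → r1=0x51
[4] flags=0000 → (cmp)
[5] flags=0000 VC?T → r2=0xd0
[6] flags=0000 VC?T → r2=0xb8
[7] flags=0000 PL?T → r4=0xb7
[8] flags=1001 → (cmp)
[9] flags=1001 LS?T → r0=0x0e
[10] flags=1001 CS?F → skip
[11] flags=1001 MI?T → r2=0xb1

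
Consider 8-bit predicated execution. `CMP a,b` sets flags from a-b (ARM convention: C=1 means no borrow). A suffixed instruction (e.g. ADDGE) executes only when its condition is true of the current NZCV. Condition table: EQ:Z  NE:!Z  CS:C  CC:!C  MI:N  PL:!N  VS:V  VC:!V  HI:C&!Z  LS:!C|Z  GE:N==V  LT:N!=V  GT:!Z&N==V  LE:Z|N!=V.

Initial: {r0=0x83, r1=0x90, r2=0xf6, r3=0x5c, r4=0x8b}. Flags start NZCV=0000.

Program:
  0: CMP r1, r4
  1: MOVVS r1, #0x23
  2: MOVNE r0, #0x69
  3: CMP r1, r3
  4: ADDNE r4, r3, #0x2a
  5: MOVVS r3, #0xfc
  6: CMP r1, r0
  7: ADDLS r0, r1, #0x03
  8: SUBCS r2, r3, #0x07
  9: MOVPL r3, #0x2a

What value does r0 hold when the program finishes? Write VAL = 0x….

VAL = 0x69

0: ✓ CMP  NZCV=0010
1: · MOVVS
2: ✓ MOVNE  r0←0x69
3: ✓ CMP  NZCV=0011
4: ✓ ADDNE  r4←0x86
5: ✓ MOVVS  r3←0xfc
6: ✓ CMP  NZCV=0011
7: · ADDLS
8: ✓ SUBCS  r2←0xf5
9: ✓ MOVPL  r3←0x2a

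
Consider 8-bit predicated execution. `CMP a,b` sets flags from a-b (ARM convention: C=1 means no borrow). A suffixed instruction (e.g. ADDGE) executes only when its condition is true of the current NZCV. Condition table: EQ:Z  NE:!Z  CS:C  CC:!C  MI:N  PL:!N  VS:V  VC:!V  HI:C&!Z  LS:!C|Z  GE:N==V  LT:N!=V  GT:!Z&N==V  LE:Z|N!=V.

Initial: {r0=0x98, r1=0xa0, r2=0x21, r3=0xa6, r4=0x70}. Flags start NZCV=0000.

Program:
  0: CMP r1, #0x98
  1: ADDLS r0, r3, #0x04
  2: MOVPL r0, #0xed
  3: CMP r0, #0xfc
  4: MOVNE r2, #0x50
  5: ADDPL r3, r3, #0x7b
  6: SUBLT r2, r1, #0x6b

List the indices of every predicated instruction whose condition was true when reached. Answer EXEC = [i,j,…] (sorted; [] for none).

EXEC = [2,4,6]

0: ✓ CMP  NZCV=0010
1: · ADDLS
2: ✓ MOVPL  r0←0xed
3: ✓ CMP  NZCV=1000
4: ✓ MOVNE  r2←0x50
5: · ADDPL
6: ✓ SUBLT  r2←0x35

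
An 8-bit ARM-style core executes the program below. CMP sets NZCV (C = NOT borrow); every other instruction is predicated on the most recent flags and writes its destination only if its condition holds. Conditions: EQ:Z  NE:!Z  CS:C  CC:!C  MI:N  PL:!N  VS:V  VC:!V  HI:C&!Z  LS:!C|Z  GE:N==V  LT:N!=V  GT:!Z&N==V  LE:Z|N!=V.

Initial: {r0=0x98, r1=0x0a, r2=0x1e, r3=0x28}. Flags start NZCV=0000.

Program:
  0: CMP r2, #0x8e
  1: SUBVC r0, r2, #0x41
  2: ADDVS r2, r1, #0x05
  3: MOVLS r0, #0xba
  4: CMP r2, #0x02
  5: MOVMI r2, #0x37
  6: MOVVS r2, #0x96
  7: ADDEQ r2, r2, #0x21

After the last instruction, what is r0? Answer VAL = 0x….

VAL = 0xba

[0] flags=1001 → (cmp)
[1] flags=1001 VC?F → skip
[2] flags=1001 VS?T → r2=0x0f
[3] flags=1001 LS?T → r0=0xba
[4] flags=0010 → (cmp)
[5] flags=0010 MI?F → skip
[6] flags=0010 VS?F → skip
[7] flags=0010 EQ?F → skip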